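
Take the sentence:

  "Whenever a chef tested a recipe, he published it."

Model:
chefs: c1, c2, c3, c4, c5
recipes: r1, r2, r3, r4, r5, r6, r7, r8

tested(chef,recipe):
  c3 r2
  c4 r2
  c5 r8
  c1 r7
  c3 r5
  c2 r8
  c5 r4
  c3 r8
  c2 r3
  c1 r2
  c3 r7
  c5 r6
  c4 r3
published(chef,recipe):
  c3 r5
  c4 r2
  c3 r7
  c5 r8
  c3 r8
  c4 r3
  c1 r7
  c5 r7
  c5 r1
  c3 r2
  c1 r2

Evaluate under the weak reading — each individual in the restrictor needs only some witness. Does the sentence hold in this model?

False

"it" takes "a recipe" as antecedent — a donkey pronoun bound across the clause boundary.
Weak reading: every chef c with some tested-recipe has at least one tested-recipe r such that published(c,r).
Per chef: c1:✓  c2:✗  c3:✓  c4:✓  c5:✓
c2 has no witness among its tested-recipes.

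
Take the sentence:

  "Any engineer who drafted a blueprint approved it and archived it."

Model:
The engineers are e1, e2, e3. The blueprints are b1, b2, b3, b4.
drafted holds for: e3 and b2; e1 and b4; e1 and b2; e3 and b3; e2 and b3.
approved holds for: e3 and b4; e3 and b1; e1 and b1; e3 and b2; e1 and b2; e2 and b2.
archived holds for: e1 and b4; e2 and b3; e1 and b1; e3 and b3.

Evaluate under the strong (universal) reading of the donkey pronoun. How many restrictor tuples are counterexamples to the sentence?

5

"it" takes "a blueprint" as antecedent — a donkey pronoun bound across the clause boundary.
Strong reading: for every (e,b) with drafted(e,b), approved(e,b) ∧ archived(e,b).
Restrictor pairs: (e1,b2) ✗  (e1,b4) ✗  (e2,b3) ✗  (e3,b2) ✗  (e3,b3) ✗
Counterexamples (restrictor pairs failing the scope): 5.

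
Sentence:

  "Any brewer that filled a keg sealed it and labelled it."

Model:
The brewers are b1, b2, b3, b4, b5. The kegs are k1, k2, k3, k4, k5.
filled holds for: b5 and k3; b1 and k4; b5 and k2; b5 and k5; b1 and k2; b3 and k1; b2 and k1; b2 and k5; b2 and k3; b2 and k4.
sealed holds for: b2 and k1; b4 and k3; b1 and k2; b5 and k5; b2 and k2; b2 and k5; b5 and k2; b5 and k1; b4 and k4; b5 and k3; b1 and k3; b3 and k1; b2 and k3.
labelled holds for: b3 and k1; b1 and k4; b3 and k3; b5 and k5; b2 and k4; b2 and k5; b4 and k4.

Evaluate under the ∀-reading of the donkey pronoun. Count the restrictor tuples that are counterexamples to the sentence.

"it" takes "a keg" as antecedent — a donkey pronoun bound across the clause boundary.
Strong reading: for every (b,k) with filled(b,k), sealed(b,k) ∧ labelled(b,k).
Restrictor pairs: (b1,k2) ✗  (b1,k4) ✗  (b2,k1) ✗  (b2,k3) ✗  (b2,k4) ✗  (b2,k5) ✓  (b3,k1) ✓  (b5,k2) ✗  (b5,k3) ✗  (b5,k5) ✓
Counterexamples (restrictor pairs failing the scope): 7.

7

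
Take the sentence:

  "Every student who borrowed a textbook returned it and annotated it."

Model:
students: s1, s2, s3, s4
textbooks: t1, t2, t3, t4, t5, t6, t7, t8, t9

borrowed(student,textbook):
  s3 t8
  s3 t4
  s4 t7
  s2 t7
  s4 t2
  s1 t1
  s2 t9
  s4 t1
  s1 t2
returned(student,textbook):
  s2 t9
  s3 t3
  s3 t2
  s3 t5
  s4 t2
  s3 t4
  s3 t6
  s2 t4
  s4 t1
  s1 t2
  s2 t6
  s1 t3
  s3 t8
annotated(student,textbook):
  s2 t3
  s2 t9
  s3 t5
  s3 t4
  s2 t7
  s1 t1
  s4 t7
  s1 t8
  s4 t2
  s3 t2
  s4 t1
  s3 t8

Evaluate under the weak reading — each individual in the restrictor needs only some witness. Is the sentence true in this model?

False

"it" takes "a textbook" as antecedent — a donkey pronoun bound across the clause boundary.
Weak reading: every student s with some borrowed-textbook has at least one borrowed-textbook t such that returned(s,t) ∧ annotated(s,t).
Per student: s1:✗  s2:✓  s3:✓  s4:✓
s1 has no witness among its borrowed-textbooks.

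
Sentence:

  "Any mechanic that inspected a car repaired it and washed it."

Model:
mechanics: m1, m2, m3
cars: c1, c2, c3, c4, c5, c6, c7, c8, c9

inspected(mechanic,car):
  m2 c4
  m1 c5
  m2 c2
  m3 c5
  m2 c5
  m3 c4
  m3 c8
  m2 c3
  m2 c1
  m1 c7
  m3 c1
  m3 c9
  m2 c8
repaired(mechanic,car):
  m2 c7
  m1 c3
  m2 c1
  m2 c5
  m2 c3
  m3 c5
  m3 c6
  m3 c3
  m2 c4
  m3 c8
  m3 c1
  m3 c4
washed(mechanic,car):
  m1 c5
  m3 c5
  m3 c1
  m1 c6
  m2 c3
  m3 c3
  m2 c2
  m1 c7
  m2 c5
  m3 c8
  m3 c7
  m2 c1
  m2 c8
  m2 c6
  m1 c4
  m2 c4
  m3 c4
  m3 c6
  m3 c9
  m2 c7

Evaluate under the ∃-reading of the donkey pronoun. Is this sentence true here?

False

"it" takes "a car" as antecedent — a donkey pronoun bound across the clause boundary.
Weak reading: every mechanic m with some inspected-car has at least one inspected-car c such that repaired(m,c) ∧ washed(m,c).
Per mechanic: m1:✗  m2:✓  m3:✓
m1 has no witness among its inspected-cars.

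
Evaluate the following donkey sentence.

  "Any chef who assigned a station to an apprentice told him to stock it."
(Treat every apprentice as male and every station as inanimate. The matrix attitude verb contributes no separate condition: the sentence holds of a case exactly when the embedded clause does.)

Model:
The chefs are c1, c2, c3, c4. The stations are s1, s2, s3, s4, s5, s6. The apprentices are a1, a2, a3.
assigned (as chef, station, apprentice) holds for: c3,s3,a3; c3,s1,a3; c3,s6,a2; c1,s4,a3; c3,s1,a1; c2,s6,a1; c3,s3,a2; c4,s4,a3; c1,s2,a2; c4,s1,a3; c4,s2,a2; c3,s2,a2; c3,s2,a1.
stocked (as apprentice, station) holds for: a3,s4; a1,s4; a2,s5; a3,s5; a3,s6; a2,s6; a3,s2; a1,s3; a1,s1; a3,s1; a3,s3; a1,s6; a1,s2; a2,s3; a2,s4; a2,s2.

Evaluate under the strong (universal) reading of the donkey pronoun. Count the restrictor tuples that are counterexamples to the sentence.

0

"him" takes "an apprentice" as antecedent and "it" takes "a station"; both are donkey pronouns co-varying with the restrictor.
Strong reading: for every (c,s,a) with assigned(c,s,a), stocked(a,s).
Restrictor triples: (c1,s2,a2)→stocked(a2,s2) ✓  (c1,s4,a3)→stocked(a3,s4) ✓  (c2,s6,a1)→stocked(a1,s6) ✓  (c3,s1,a1)→stocked(a1,s1) ✓  (c3,s1,a3)→stocked(a3,s1) ✓  (c3,s2,a1)→stocked(a1,s2) ✓  (c3,s2,a2)→stocked(a2,s2) ✓  (c3,s3,a2)→stocked(a2,s3) ✓  (c3,s3,a3)→stocked(a3,s3) ✓  (c3,s6,a2)→stocked(a2,s6) ✓  (c4,s1,a3)→stocked(a3,s1) ✓  (c4,s2,a2)→stocked(a2,s2) ✓  (c4,s4,a3)→stocked(a3,s4) ✓
Counterexamples (restrictor triples failing the scope): 0.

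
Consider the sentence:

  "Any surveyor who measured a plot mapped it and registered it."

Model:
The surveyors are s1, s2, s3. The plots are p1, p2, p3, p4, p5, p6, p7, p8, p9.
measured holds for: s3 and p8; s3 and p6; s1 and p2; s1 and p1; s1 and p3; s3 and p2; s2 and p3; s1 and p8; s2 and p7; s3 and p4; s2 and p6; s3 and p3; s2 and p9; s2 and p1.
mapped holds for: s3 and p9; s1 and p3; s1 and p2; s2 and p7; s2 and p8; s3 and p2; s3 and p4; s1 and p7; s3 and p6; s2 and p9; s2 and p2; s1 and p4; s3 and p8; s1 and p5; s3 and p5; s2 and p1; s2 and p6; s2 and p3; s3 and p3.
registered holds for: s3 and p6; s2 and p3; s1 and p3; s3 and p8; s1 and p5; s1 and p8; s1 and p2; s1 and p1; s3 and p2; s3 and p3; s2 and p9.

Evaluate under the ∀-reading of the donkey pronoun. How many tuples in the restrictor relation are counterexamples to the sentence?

6

"it" takes "a plot" as antecedent — a donkey pronoun bound across the clause boundary.
Strong reading: for every (s,p) with measured(s,p), mapped(s,p) ∧ registered(s,p).
Restrictor pairs: (s1,p1) ✗  (s1,p2) ✓  (s1,p3) ✓  (s1,p8) ✗  (s2,p1) ✗  (s2,p3) ✓  (s2,p6) ✗  (s2,p7) ✗  (s2,p9) ✓  (s3,p2) ✓  (s3,p3) ✓  (s3,p4) ✗  (s3,p6) ✓  (s3,p8) ✓
Counterexamples (restrictor pairs failing the scope): 6.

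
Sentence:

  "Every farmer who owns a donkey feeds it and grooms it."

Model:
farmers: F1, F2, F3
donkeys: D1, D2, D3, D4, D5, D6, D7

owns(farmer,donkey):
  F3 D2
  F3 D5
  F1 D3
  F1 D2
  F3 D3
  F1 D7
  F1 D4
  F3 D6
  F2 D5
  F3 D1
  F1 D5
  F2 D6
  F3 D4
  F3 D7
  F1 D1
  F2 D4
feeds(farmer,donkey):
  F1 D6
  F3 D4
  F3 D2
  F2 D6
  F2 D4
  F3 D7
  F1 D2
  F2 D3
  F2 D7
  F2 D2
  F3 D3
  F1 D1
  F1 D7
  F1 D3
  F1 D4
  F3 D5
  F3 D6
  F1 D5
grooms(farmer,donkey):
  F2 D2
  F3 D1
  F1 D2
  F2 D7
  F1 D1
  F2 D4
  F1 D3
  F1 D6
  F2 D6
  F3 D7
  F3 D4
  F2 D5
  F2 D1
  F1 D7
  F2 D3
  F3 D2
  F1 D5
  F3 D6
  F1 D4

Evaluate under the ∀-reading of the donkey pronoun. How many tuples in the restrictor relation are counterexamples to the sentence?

4

"it" takes "a donkey" as antecedent — a donkey pronoun bound across the clause boundary.
Strong reading: for every (f,d) with owns(f,d), feeds(f,d) ∧ grooms(f,d).
Restrictor pairs: (F1,D1) ✓  (F1,D2) ✓  (F1,D3) ✓  (F1,D4) ✓  (F1,D5) ✓  (F1,D7) ✓  (F2,D4) ✓  (F2,D5) ✗  (F2,D6) ✓  (F3,D1) ✗  (F3,D2) ✓  (F3,D3) ✗  (F3,D4) ✓  (F3,D5) ✗  (F3,D6) ✓  (F3,D7) ✓
Counterexamples (restrictor pairs failing the scope): 4.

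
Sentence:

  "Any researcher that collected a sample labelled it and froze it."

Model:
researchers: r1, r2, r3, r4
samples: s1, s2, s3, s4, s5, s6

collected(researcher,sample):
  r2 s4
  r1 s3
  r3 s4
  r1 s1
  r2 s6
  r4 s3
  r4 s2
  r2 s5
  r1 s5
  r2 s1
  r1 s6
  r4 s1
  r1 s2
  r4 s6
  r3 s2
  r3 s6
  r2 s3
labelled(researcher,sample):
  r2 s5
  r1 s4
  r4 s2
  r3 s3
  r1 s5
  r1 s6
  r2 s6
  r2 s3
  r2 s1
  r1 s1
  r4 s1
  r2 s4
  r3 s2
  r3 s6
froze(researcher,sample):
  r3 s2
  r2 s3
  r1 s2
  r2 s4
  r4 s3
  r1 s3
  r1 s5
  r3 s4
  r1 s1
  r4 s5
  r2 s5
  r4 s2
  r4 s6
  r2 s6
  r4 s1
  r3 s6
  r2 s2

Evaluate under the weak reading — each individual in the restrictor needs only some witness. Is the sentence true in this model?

True

"it" takes "a sample" as antecedent — a donkey pronoun bound across the clause boundary.
Weak reading: every researcher r with some collected-sample has at least one collected-sample s such that labelled(r,s) ∧ froze(r,s).
Per researcher: r1:✓  r2:✓  r3:✓  r4:✓
Every researcher in the restrictor has a witness.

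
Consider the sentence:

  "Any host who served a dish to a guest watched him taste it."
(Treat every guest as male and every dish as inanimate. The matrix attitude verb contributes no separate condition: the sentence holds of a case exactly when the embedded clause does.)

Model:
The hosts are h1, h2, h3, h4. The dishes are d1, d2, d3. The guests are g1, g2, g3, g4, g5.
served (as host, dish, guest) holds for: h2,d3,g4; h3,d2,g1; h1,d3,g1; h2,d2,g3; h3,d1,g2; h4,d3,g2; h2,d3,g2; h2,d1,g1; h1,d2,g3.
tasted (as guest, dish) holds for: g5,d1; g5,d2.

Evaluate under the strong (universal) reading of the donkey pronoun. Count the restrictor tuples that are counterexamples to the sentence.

9

"him" takes "a guest" as antecedent and "it" takes "a dish"; both are donkey pronouns co-varying with the restrictor.
Strong reading: for every (h,d,g) with served(h,d,g), tasted(g,d).
Restrictor triples: (h1,d2,g3)→tasted(g3,d2) ✗  (h1,d3,g1)→tasted(g1,d3) ✗  (h2,d1,g1)→tasted(g1,d1) ✗  (h2,d2,g3)→tasted(g3,d2) ✗  (h2,d3,g2)→tasted(g2,d3) ✗  (h2,d3,g4)→tasted(g4,d3) ✗  (h3,d1,g2)→tasted(g2,d1) ✗  (h3,d2,g1)→tasted(g1,d2) ✗  (h4,d3,g2)→tasted(g2,d3) ✗
Counterexamples (restrictor triples failing the scope): 9.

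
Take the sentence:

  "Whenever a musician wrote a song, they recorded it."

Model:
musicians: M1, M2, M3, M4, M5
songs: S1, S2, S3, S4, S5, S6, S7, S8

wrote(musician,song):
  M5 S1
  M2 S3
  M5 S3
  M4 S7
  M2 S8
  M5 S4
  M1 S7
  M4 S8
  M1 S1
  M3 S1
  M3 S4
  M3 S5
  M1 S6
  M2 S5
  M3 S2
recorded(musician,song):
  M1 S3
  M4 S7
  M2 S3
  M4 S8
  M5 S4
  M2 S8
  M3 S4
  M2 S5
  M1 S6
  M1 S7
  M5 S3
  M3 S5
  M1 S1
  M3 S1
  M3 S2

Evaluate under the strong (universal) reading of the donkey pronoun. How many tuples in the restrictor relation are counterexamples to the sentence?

1

"it" takes "a song" as antecedent — a donkey pronoun bound across the clause boundary.
Strong reading: for every (m,s) with wrote(m,s), recorded(m,s).
Restrictor pairs: (M1,S1) ✓  (M1,S6) ✓  (M1,S7) ✓  (M2,S3) ✓  (M2,S5) ✓  (M2,S8) ✓  (M3,S1) ✓  (M3,S2) ✓  (M3,S4) ✓  (M3,S5) ✓  (M4,S7) ✓  (M4,S8) ✓  (M5,S1) ✗  (M5,S3) ✓  (M5,S4) ✓
Counterexamples (restrictor pairs failing the scope): 1.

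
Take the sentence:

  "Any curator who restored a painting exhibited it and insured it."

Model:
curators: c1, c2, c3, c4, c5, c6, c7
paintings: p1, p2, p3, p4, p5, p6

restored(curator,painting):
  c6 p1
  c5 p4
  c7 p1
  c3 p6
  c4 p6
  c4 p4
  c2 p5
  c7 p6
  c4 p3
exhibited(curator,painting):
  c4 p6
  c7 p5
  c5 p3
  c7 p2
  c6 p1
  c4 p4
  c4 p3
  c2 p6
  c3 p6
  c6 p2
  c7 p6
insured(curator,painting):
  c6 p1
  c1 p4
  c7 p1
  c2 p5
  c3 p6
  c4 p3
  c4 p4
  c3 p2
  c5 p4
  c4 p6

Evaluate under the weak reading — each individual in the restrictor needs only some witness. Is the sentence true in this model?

"it" takes "a painting" as antecedent — a donkey pronoun bound across the clause boundary.
Weak reading: every curator c with some restored-painting has at least one restored-painting p such that exhibited(c,p) ∧ insured(c,p).
Per curator: c2:✗  c3:✓  c4:✓  c5:✗  c6:✓  c7:✗
c2 has no witness among its restored-paintings.

False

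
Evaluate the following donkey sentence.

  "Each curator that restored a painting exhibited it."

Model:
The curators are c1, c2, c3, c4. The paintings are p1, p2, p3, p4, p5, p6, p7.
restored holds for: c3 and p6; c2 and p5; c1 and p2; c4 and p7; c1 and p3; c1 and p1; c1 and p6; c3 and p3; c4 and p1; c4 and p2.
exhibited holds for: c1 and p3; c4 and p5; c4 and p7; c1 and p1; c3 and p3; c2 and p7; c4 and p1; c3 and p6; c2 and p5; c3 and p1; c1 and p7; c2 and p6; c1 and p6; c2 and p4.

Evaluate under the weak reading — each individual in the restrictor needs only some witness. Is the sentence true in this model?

"it" takes "a painting" as antecedent — a donkey pronoun bound across the clause boundary.
Weak reading: every curator c with some restored-painting has at least one restored-painting p such that exhibited(c,p).
Per curator: c1:✓  c2:✓  c3:✓  c4:✓
Every curator in the restrictor has a witness.

True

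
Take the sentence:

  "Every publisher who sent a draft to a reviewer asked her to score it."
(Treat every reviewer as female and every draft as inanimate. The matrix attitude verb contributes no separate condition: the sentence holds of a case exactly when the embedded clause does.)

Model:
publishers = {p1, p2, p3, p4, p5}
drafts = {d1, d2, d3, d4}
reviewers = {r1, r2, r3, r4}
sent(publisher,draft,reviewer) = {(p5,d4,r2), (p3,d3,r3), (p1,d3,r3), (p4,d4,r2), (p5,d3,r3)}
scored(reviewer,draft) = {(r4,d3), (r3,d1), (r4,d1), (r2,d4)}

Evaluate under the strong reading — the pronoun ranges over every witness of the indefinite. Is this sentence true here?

"her" takes "a reviewer" as antecedent and "it" takes "a draft"; both are donkey pronouns co-varying with the restrictor.
Strong reading: for every (p,d,r) with sent(p,d,r), scored(r,d).
Restrictor triples: (p1,d3,r3)→scored(r3,d3) ✗  (p3,d3,r3)→scored(r3,d3) ✗  (p4,d4,r2)→scored(r2,d4) ✓  (p5,d3,r3)→scored(r3,d3) ✗  (p5,d4,r2)→scored(r2,d4) ✓
Counterexample: (p1,d3,r3) — scored(r3,d3) does not hold.

False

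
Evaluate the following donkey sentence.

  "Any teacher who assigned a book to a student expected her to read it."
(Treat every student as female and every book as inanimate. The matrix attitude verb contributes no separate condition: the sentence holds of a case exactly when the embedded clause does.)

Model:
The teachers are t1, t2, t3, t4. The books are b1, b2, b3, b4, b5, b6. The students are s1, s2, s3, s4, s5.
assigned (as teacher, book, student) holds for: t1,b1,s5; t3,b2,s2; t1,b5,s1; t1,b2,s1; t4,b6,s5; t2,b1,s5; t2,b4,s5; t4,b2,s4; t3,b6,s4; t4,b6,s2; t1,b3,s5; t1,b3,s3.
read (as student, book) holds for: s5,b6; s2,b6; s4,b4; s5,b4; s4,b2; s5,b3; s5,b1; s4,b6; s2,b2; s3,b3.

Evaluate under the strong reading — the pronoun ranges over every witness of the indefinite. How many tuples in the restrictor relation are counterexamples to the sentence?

"her" takes "a student" as antecedent and "it" takes "a book"; both are donkey pronouns co-varying with the restrictor.
Strong reading: for every (t,b,s) with assigned(t,b,s), read(s,b).
Restrictor triples: (t1,b1,s5)→read(s5,b1) ✓  (t1,b2,s1)→read(s1,b2) ✗  (t1,b3,s3)→read(s3,b3) ✓  (t1,b3,s5)→read(s5,b3) ✓  (t1,b5,s1)→read(s1,b5) ✗  (t2,b1,s5)→read(s5,b1) ✓  (t2,b4,s5)→read(s5,b4) ✓  (t3,b2,s2)→read(s2,b2) ✓  (t3,b6,s4)→read(s4,b6) ✓  (t4,b2,s4)→read(s4,b2) ✓  (t4,b6,s2)→read(s2,b6) ✓  (t4,b6,s5)→read(s5,b6) ✓
Counterexamples (restrictor triples failing the scope): 2.

2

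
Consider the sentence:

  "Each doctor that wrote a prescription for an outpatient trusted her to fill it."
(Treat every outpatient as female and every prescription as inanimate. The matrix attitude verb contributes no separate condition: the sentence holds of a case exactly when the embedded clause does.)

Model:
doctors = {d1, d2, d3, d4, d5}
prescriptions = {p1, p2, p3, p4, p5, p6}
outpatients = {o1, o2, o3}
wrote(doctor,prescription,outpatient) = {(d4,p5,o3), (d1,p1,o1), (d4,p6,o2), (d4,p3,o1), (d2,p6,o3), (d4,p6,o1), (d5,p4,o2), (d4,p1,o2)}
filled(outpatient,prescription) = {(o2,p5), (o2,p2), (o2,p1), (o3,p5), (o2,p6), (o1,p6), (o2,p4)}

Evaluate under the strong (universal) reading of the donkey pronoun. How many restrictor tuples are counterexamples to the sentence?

3

"her" takes "an outpatient" as antecedent and "it" takes "a prescription"; both are donkey pronouns co-varying with the restrictor.
Strong reading: for every (d,p,o) with wrote(d,p,o), filled(o,p).
Restrictor triples: (d1,p1,o1)→filled(o1,p1) ✗  (d2,p6,o3)→filled(o3,p6) ✗  (d4,p1,o2)→filled(o2,p1) ✓  (d4,p3,o1)→filled(o1,p3) ✗  (d4,p5,o3)→filled(o3,p5) ✓  (d4,p6,o1)→filled(o1,p6) ✓  (d4,p6,o2)→filled(o2,p6) ✓  (d5,p4,o2)→filled(o2,p4) ✓
Counterexamples (restrictor triples failing the scope): 3.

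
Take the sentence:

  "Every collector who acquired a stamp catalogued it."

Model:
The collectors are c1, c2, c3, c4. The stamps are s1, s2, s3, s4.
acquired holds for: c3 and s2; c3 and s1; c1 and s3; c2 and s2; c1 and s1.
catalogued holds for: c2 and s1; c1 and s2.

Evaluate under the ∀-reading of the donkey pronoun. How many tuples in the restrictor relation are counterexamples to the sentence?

"it" takes "a stamp" as antecedent — a donkey pronoun bound across the clause boundary.
Strong reading: for every (c,s) with acquired(c,s), catalogued(c,s).
Restrictor pairs: (c1,s1) ✗  (c1,s3) ✗  (c2,s2) ✗  (c3,s1) ✗  (c3,s2) ✗
Counterexamples (restrictor pairs failing the scope): 5.

5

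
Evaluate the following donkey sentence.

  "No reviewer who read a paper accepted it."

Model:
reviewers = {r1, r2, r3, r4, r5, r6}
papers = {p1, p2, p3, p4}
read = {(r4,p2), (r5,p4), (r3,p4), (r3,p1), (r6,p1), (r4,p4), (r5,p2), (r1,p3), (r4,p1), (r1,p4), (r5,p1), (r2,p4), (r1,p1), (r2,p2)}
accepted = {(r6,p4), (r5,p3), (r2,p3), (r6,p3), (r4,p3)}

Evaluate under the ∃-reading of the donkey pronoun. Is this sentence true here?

"it" takes "a paper" as antecedent — a donkey pronoun bound across the clause boundary.
Truth condition: for no (r,p) with read(r,p) does accepted(r,p) hold.
Restrictor pairs — does the scope hold? (r1,p1):fails  (r1,p3):fails  (r1,p4):fails  (r2,p2):fails  (r2,p4):fails  (r3,p1):fails  (r3,p4):fails  (r4,p1):fails  (r4,p2):fails  (r4,p4):fails  (r5,p1):fails  (r5,p2):fails  (r5,p4):fails  (r6,p1):fails
Scope holds for no restrictor pair, so the sentence is true.

True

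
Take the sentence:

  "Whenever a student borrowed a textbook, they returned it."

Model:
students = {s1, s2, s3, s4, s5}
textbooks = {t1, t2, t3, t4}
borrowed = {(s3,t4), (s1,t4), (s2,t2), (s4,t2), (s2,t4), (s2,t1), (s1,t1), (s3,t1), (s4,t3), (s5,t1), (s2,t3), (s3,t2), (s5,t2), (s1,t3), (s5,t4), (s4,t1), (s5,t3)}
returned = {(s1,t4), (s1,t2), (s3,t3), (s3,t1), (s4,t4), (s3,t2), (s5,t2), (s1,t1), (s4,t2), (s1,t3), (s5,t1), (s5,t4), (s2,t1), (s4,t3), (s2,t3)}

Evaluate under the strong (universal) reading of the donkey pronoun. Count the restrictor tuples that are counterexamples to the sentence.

5

"it" takes "a textbook" as antecedent — a donkey pronoun bound across the clause boundary.
Strong reading: for every (s,t) with borrowed(s,t), returned(s,t).
Restrictor pairs: (s1,t1) ✓  (s1,t3) ✓  (s1,t4) ✓  (s2,t1) ✓  (s2,t2) ✗  (s2,t3) ✓  (s2,t4) ✗  (s3,t1) ✓  (s3,t2) ✓  (s3,t4) ✗  (s4,t1) ✗  (s4,t2) ✓  (s4,t3) ✓  (s5,t1) ✓  (s5,t2) ✓  (s5,t3) ✗  (s5,t4) ✓
Counterexamples (restrictor pairs failing the scope): 5.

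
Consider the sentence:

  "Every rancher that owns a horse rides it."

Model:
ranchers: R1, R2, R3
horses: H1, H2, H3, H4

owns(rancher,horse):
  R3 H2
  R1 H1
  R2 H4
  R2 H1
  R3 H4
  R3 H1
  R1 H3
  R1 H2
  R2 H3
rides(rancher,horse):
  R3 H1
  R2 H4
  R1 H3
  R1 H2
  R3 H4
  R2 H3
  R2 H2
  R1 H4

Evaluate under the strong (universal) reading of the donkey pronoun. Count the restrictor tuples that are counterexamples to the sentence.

3

"it" takes "a horse" as antecedent — a donkey pronoun bound across the clause boundary.
Strong reading: for every (r,h) with owns(r,h), rides(r,h).
Restrictor pairs: (R1,H1) ✗  (R1,H2) ✓  (R1,H3) ✓  (R2,H1) ✗  (R2,H3) ✓  (R2,H4) ✓  (R3,H1) ✓  (R3,H2) ✗  (R3,H4) ✓
Counterexamples (restrictor pairs failing the scope): 3.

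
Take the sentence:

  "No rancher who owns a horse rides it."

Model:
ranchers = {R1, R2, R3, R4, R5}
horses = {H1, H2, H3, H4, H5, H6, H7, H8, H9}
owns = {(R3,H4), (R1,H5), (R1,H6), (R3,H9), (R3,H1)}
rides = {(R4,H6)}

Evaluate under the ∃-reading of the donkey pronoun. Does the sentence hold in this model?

"it" takes "a horse" as antecedent — a donkey pronoun bound across the clause boundary.
Truth condition: for no (r,h) with owns(r,h) does rides(r,h) hold.
Restrictor pairs — does the scope hold? (R1,H5):fails  (R1,H6):fails  (R3,H1):fails  (R3,H4):fails  (R3,H9):fails
Scope holds for no restrictor pair, so the sentence is true.

True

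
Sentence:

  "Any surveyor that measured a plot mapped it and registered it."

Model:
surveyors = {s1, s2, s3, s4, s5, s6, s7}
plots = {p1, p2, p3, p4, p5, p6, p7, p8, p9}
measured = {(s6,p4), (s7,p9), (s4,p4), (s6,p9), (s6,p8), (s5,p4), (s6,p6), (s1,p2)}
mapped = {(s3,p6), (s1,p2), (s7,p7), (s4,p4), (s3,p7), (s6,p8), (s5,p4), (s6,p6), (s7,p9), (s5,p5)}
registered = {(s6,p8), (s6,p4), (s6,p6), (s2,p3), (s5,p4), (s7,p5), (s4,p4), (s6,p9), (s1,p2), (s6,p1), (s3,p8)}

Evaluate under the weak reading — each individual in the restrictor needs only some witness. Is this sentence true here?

False

"it" takes "a plot" as antecedent — a donkey pronoun bound across the clause boundary.
Weak reading: every surveyor s with some measured-plot has at least one measured-plot p such that mapped(s,p) ∧ registered(s,p).
Per surveyor: s1:✓  s4:✓  s5:✓  s6:✓  s7:✗
s7 has no witness among its measured-plots.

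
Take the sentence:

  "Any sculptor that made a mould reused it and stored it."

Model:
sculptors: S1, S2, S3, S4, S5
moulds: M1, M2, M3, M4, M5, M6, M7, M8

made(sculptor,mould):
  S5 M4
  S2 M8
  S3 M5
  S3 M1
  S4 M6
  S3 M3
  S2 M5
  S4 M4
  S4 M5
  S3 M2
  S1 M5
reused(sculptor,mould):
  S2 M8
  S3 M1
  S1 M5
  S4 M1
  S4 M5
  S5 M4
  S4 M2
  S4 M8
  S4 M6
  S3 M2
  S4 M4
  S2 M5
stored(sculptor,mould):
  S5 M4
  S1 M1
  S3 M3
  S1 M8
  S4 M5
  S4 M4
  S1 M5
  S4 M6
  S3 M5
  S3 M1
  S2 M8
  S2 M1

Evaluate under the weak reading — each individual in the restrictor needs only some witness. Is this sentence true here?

True

"it" takes "a mould" as antecedent — a donkey pronoun bound across the clause boundary.
Weak reading: every sculptor s with some made-mould has at least one made-mould m such that reused(s,m) ∧ stored(s,m).
Per sculptor: S1:✓  S2:✓  S3:✓  S4:✓  S5:✓
Every sculptor in the restrictor has a witness.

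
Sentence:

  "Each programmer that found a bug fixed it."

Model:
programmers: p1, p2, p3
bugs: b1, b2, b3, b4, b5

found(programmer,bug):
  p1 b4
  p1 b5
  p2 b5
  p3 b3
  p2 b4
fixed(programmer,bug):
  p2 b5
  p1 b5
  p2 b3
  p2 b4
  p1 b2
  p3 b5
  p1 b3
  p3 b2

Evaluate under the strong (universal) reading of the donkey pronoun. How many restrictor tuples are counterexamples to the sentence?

"it" takes "a bug" as antecedent — a donkey pronoun bound across the clause boundary.
Strong reading: for every (p,b) with found(p,b), fixed(p,b).
Restrictor pairs: (p1,b4) ✗  (p1,b5) ✓  (p2,b4) ✓  (p2,b5) ✓  (p3,b3) ✗
Counterexamples (restrictor pairs failing the scope): 2.

2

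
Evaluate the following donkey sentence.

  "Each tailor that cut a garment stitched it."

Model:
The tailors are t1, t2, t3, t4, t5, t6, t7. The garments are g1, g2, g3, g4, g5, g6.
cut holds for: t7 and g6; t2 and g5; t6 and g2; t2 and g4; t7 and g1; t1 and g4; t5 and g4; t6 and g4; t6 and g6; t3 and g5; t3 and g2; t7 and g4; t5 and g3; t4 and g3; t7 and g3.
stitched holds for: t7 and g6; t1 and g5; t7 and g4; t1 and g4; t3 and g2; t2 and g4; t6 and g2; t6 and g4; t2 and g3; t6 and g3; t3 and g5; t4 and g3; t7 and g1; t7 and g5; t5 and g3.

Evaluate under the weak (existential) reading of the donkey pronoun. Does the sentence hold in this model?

"it" takes "a garment" as antecedent — a donkey pronoun bound across the clause boundary.
Weak reading: every tailor t with some cut-garment has at least one cut-garment g such that stitched(t,g).
Per tailor: t1:✓  t2:✓  t3:✓  t4:✓  t5:✓  t6:✓  t7:✓
Every tailor in the restrictor has a witness.

True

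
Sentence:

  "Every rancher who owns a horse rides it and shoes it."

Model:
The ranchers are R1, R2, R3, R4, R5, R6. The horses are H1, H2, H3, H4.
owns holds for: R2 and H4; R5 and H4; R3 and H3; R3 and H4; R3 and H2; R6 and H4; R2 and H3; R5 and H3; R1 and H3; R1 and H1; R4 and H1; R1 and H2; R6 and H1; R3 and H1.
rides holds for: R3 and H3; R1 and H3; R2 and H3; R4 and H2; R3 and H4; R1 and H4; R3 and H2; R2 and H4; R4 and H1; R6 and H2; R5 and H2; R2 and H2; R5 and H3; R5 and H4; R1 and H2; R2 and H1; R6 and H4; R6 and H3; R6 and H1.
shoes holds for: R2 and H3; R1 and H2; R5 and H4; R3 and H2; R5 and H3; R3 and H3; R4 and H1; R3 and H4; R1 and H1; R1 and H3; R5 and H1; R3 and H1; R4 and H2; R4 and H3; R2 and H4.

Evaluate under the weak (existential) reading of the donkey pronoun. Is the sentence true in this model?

"it" takes "a horse" as antecedent — a donkey pronoun bound across the clause boundary.
Weak reading: every rancher r with some owns-horse has at least one owns-horse h such that rides(r,h) ∧ shoes(r,h).
Per rancher: R1:✓  R2:✓  R3:✓  R4:✓  R5:✓  R6:✗
R6 has no witness among its owns-horses.

False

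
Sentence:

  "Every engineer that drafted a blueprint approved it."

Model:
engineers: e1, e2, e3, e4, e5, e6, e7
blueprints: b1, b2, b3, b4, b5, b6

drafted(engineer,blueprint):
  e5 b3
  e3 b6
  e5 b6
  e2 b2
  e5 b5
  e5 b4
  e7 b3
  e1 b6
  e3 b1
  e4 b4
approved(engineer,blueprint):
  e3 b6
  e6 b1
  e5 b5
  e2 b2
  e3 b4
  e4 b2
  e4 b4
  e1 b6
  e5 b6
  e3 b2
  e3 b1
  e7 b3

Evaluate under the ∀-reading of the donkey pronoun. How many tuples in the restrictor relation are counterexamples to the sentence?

2

"it" takes "a blueprint" as antecedent — a donkey pronoun bound across the clause boundary.
Strong reading: for every (e,b) with drafted(e,b), approved(e,b).
Restrictor pairs: (e1,b6) ✓  (e2,b2) ✓  (e3,b1) ✓  (e3,b6) ✓  (e4,b4) ✓  (e5,b3) ✗  (e5,b4) ✗  (e5,b5) ✓  (e5,b6) ✓  (e7,b3) ✓
Counterexamples (restrictor pairs failing the scope): 2.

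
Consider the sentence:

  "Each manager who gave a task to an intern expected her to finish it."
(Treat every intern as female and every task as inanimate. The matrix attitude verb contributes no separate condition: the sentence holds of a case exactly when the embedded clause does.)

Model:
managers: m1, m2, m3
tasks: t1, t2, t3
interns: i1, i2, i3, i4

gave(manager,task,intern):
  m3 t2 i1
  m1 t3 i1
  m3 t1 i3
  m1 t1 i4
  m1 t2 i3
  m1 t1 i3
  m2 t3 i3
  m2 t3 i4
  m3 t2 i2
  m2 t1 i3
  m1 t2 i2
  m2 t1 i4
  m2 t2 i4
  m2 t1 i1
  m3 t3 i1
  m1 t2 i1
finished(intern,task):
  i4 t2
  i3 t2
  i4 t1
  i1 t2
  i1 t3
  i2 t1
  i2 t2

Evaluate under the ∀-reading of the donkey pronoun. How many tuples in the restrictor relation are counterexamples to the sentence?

"her" takes "an intern" as antecedent and "it" takes "a task"; both are donkey pronouns co-varying with the restrictor.
Strong reading: for every (m,t,i) with gave(m,t,i), finished(i,t).
Restrictor triples: (m1,t1,i3)→finished(i3,t1) ✗  (m1,t1,i4)→finished(i4,t1) ✓  (m1,t2,i1)→finished(i1,t2) ✓  (m1,t2,i2)→finished(i2,t2) ✓  (m1,t2,i3)→finished(i3,t2) ✓  (m1,t3,i1)→finished(i1,t3) ✓  (m2,t1,i1)→finished(i1,t1) ✗  (m2,t1,i3)→finished(i3,t1) ✗  (m2,t1,i4)→finished(i4,t1) ✓  (m2,t2,i4)→finished(i4,t2) ✓  (m2,t3,i3)→finished(i3,t3) ✗  (m2,t3,i4)→finished(i4,t3) ✗  (m3,t1,i3)→finished(i3,t1) ✗  (m3,t2,i1)→finished(i1,t2) ✓  (m3,t2,i2)→finished(i2,t2) ✓  (m3,t3,i1)→finished(i1,t3) ✓
Counterexamples (restrictor triples failing the scope): 6.

6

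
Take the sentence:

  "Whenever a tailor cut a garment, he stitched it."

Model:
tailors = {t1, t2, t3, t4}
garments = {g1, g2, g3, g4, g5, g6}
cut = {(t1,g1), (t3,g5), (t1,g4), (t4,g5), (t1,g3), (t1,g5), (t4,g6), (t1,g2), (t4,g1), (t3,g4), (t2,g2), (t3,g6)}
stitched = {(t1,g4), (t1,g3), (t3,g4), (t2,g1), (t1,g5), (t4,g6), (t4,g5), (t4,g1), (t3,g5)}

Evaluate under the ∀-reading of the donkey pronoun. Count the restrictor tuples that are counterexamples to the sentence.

4

"it" takes "a garment" as antecedent — a donkey pronoun bound across the clause boundary.
Strong reading: for every (t,g) with cut(t,g), stitched(t,g).
Restrictor pairs: (t1,g1) ✗  (t1,g2) ✗  (t1,g3) ✓  (t1,g4) ✓  (t1,g5) ✓  (t2,g2) ✗  (t3,g4) ✓  (t3,g5) ✓  (t3,g6) ✗  (t4,g1) ✓  (t4,g5) ✓  (t4,g6) ✓
Counterexamples (restrictor pairs failing the scope): 4.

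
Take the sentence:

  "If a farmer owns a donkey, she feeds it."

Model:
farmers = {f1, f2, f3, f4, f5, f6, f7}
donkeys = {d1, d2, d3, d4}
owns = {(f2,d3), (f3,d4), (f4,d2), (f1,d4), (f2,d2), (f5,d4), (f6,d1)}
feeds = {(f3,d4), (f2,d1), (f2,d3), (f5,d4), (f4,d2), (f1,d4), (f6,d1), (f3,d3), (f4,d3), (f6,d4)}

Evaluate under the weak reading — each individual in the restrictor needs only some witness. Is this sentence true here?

True

"it" takes "a donkey" as antecedent — a donkey pronoun bound across the clause boundary.
Weak reading: every farmer f with some owns-donkey has at least one owns-donkey d such that feeds(f,d).
Per farmer: f1:✓  f2:✓  f3:✓  f4:✓  f5:✓  f6:✓
Every farmer in the restrictor has a witness.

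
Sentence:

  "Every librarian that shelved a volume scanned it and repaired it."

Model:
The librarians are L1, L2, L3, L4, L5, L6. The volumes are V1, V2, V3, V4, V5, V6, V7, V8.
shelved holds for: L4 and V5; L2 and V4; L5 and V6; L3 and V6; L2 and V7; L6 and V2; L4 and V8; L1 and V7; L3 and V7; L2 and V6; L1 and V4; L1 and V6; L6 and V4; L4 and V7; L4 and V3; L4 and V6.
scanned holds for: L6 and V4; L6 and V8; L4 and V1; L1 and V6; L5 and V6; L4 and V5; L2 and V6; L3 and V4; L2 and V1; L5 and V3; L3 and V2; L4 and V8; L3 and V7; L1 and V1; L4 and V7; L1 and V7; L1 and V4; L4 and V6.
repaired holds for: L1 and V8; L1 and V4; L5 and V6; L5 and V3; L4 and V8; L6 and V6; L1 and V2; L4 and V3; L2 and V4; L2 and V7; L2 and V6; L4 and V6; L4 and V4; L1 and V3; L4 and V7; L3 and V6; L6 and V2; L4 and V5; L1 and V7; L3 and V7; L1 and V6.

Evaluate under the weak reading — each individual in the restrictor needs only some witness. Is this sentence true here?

False

"it" takes "a volume" as antecedent — a donkey pronoun bound across the clause boundary.
Weak reading: every librarian l with some shelved-volume has at least one shelved-volume v such that scanned(l,v) ∧ repaired(l,v).
Per librarian: L1:✓  L2:✓  L3:✓  L4:✓  L5:✓  L6:✗
L6 has no witness among its shelved-volumes.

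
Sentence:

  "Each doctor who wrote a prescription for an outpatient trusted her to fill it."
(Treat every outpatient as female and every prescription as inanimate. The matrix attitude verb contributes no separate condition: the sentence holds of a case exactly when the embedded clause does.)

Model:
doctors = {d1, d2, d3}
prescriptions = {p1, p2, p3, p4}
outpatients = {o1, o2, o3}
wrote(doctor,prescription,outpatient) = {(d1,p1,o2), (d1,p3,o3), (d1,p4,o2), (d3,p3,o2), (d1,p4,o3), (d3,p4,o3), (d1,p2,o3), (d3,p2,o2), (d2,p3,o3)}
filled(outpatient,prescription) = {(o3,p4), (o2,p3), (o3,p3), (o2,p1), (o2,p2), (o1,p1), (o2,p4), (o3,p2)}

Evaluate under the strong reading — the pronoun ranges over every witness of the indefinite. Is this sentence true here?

True

"her" takes "an outpatient" as antecedent and "it" takes "a prescription"; both are donkey pronouns co-varying with the restrictor.
Strong reading: for every (d,p,o) with wrote(d,p,o), filled(o,p).
Restrictor triples: (d1,p1,o2)→filled(o2,p1) ✓  (d1,p2,o3)→filled(o3,p2) ✓  (d1,p3,o3)→filled(o3,p3) ✓  (d1,p4,o2)→filled(o2,p4) ✓  (d1,p4,o3)→filled(o3,p4) ✓  (d2,p3,o3)→filled(o3,p3) ✓  (d3,p2,o2)→filled(o2,p2) ✓  (d3,p3,o2)→filled(o2,p3) ✓  (d3,p4,o3)→filled(o3,p4) ✓
Every restrictor triple satisfies the scope.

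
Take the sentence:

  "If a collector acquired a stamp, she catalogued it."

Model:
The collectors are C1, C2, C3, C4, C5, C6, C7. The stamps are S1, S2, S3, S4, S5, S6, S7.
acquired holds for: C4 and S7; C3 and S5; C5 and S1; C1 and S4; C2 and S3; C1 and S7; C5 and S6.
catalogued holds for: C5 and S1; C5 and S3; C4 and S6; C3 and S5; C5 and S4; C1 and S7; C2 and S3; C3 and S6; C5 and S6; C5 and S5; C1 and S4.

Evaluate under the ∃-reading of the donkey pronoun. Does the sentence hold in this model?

"it" takes "a stamp" as antecedent — a donkey pronoun bound across the clause boundary.
Weak reading: every collector c with some acquired-stamp has at least one acquired-stamp s such that catalogued(c,s).
Per collector: C1:✓  C2:✓  C3:✓  C4:✗  C5:✓
C4 has no witness among its acquired-stamps.

False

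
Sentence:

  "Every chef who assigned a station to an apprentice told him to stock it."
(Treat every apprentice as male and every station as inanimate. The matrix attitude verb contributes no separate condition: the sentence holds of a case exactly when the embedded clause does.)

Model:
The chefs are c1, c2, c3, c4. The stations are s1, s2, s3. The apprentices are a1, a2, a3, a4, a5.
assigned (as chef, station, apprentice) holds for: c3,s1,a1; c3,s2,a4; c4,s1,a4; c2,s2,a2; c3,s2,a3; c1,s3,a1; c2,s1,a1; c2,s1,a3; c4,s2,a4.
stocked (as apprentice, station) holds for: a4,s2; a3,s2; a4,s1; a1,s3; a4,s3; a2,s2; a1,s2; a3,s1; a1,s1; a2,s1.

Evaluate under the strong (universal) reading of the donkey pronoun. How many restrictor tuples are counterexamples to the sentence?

0

"him" takes "an apprentice" as antecedent and "it" takes "a station"; both are donkey pronouns co-varying with the restrictor.
Strong reading: for every (c,s,a) with assigned(c,s,a), stocked(a,s).
Restrictor triples: (c1,s3,a1)→stocked(a1,s3) ✓  (c2,s1,a1)→stocked(a1,s1) ✓  (c2,s1,a3)→stocked(a3,s1) ✓  (c2,s2,a2)→stocked(a2,s2) ✓  (c3,s1,a1)→stocked(a1,s1) ✓  (c3,s2,a3)→stocked(a3,s2) ✓  (c3,s2,a4)→stocked(a4,s2) ✓  (c4,s1,a4)→stocked(a4,s1) ✓  (c4,s2,a4)→stocked(a4,s2) ✓
Counterexamples (restrictor triples failing the scope): 0.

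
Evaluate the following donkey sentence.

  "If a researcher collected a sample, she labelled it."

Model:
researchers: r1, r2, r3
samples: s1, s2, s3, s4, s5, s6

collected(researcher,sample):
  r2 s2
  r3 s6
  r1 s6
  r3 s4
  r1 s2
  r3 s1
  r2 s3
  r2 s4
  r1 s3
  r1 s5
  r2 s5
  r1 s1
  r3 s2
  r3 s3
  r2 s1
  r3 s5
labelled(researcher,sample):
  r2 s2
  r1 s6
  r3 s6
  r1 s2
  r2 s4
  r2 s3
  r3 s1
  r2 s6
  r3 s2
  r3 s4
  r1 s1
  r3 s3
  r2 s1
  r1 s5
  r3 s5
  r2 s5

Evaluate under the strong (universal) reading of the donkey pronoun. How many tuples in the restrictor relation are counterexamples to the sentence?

"it" takes "a sample" as antecedent — a donkey pronoun bound across the clause boundary.
Strong reading: for every (r,s) with collected(r,s), labelled(r,s).
Restrictor pairs: (r1,s1) ✓  (r1,s2) ✓  (r1,s3) ✗  (r1,s5) ✓  (r1,s6) ✓  (r2,s1) ✓  (r2,s2) ✓  (r2,s3) ✓  (r2,s4) ✓  (r2,s5) ✓  (r3,s1) ✓  (r3,s2) ✓  (r3,s3) ✓  (r3,s4) ✓  (r3,s5) ✓  (r3,s6) ✓
Counterexamples (restrictor pairs failing the scope): 1.

1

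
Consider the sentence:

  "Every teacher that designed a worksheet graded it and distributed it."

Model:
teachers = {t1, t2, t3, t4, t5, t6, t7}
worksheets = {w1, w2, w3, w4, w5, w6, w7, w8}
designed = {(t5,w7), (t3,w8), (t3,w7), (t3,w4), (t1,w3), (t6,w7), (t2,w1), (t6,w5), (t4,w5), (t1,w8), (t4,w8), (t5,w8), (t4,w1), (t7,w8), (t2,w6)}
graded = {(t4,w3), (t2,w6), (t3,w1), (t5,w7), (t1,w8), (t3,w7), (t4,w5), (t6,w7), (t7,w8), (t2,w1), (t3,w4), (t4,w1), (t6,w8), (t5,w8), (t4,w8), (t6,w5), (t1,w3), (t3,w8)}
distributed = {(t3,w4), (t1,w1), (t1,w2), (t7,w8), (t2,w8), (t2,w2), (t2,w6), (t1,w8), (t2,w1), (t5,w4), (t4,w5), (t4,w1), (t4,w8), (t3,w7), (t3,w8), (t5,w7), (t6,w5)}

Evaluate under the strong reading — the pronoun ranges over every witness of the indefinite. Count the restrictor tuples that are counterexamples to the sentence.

"it" takes "a worksheet" as antecedent — a donkey pronoun bound across the clause boundary.
Strong reading: for every (t,w) with designed(t,w), graded(t,w) ∧ distributed(t,w).
Restrictor pairs: (t1,w3) ✗  (t1,w8) ✓  (t2,w1) ✓  (t2,w6) ✓  (t3,w4) ✓  (t3,w7) ✓  (t3,w8) ✓  (t4,w1) ✓  (t4,w5) ✓  (t4,w8) ✓  (t5,w7) ✓  (t5,w8) ✗  (t6,w5) ✓  (t6,w7) ✗  (t7,w8) ✓
Counterexamples (restrictor pairs failing the scope): 3.

3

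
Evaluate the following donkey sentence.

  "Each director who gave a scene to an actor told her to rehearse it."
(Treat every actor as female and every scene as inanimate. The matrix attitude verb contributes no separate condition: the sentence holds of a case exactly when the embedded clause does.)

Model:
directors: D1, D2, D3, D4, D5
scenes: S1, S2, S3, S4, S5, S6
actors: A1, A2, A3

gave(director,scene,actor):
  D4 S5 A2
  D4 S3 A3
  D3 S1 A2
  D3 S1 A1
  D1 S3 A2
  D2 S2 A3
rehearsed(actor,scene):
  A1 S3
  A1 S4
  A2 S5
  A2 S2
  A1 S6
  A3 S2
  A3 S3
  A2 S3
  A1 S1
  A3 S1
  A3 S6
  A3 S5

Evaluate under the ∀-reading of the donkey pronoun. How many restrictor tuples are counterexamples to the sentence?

1

"her" takes "an actor" as antecedent and "it" takes "a scene"; both are donkey pronouns co-varying with the restrictor.
Strong reading: for every (d,s,a) with gave(d,s,a), rehearsed(a,s).
Restrictor triples: (D1,S3,A2)→rehearsed(A2,S3) ✓  (D2,S2,A3)→rehearsed(A3,S2) ✓  (D3,S1,A1)→rehearsed(A1,S1) ✓  (D3,S1,A2)→rehearsed(A2,S1) ✗  (D4,S3,A3)→rehearsed(A3,S3) ✓  (D4,S5,A2)→rehearsed(A2,S5) ✓
Counterexamples (restrictor triples failing the scope): 1.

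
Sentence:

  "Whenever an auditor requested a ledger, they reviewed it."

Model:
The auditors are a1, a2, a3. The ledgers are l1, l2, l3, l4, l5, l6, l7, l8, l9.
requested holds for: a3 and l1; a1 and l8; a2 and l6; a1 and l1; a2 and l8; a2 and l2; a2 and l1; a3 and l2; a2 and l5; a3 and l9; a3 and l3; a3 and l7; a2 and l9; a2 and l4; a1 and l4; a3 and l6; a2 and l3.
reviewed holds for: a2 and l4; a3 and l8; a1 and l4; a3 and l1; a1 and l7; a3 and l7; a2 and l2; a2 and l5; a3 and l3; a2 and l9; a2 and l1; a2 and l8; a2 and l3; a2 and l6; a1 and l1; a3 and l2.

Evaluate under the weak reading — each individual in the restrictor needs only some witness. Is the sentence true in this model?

"it" takes "a ledger" as antecedent — a donkey pronoun bound across the clause boundary.
Weak reading: every auditor a with some requested-ledger has at least one requested-ledger l such that reviewed(a,l).
Per auditor: a1:✓  a2:✓  a3:✓
Every auditor in the restrictor has a witness.

True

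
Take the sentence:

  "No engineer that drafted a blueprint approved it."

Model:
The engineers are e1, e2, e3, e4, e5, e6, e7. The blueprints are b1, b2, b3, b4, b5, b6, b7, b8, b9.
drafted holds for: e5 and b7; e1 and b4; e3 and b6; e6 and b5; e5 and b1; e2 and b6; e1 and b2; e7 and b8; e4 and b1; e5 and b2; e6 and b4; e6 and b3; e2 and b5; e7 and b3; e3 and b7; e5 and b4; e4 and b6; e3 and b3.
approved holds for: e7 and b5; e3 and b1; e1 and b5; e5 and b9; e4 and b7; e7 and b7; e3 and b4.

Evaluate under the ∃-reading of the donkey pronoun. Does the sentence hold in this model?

"it" takes "a blueprint" as antecedent — a donkey pronoun bound across the clause boundary.
Truth condition: for no (e,b) with drafted(e,b) does approved(e,b) hold.
Restrictor pairs — does the scope hold? (e1,b2):fails  (e1,b4):fails  (e2,b5):fails  (e2,b6):fails  (e3,b3):fails  (e3,b6):fails  (e3,b7):fails  (e4,b1):fails  (e4,b6):fails  (e5,b1):fails  (e5,b2):fails  (e5,b4):fails  (e5,b7):fails  (e6,b3):fails  (e6,b4):fails  (e6,b5):fails  (e7,b3):fails  (e7,b8):fails
Scope holds for no restrictor pair, so the sentence is true.

True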